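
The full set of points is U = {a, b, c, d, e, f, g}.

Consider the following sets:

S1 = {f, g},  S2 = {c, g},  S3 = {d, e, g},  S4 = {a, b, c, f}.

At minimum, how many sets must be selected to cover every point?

S3 and S4 together: S3 ∪ S4 = {a, b, c, d, e, f, g} — every point is covered.
No single set has all 7 points (the largest, S4, has 4), so 2 is optimal.

2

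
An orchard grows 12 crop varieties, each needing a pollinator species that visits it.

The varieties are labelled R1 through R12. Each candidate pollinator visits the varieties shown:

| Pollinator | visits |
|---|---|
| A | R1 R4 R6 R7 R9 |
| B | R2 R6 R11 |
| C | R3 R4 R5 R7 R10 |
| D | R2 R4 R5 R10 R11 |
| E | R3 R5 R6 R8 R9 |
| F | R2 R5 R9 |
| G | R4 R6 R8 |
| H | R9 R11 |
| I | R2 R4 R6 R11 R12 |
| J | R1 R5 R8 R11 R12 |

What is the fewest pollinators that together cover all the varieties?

Take {A, C, F, J}. Their union is {R1, R2, R3, R4, R5, R6, R7, R8, R9, R10, R11, R12}, which is all 12 varieties.
No 3 of the 10 pollinators cover everything (all 120 combinations miss at least one variety), so 4 is optimal.

4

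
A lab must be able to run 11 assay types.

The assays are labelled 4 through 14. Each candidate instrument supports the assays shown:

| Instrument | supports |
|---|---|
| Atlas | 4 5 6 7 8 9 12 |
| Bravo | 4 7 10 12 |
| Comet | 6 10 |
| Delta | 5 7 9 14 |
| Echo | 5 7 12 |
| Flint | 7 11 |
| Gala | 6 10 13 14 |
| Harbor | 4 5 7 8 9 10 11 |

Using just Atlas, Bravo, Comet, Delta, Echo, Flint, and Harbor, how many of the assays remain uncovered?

1

Union of Atlas, Bravo, Comet, Delta, Echo, Flint, Harbor = {4, 5, 6, 7, 8, 9, 10, 11, 12, 14}.
Not covered: 13 — 1 assay.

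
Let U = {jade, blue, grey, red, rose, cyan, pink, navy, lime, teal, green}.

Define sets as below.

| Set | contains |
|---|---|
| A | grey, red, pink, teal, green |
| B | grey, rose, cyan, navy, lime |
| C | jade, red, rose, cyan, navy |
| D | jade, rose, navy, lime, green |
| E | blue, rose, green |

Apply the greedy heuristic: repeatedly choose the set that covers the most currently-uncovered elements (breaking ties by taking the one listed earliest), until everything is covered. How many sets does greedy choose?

Greedy: pick A (covers 5 new) → pick B (covers 4 new) → pick C (covers 1 new) → pick E (covers 1 new). Total picks: 4.

4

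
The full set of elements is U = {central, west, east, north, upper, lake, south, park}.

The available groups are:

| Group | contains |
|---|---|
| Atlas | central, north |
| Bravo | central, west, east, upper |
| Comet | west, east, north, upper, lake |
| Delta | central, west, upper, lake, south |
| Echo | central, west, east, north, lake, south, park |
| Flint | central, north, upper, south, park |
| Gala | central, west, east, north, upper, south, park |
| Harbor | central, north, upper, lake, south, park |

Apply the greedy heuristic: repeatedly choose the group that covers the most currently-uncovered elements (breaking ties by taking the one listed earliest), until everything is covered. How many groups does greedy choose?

Greedy: pick Echo (covers 7 new) → pick Bravo (covers 1 new). Total picks: 2.

2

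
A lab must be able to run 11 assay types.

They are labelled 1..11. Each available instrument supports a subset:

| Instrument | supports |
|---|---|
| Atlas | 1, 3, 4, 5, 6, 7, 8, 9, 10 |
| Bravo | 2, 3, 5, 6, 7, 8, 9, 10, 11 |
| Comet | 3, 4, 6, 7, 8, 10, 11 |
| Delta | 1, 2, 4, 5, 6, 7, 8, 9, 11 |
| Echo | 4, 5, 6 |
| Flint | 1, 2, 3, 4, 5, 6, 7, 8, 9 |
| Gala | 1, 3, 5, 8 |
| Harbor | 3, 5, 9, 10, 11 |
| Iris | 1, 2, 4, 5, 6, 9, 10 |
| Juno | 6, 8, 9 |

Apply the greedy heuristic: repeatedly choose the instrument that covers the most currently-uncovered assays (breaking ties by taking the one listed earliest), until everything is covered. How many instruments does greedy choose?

2

Greedy: pick Atlas (covers 9 new) → pick Bravo (covers 2 new). Total picks: 2.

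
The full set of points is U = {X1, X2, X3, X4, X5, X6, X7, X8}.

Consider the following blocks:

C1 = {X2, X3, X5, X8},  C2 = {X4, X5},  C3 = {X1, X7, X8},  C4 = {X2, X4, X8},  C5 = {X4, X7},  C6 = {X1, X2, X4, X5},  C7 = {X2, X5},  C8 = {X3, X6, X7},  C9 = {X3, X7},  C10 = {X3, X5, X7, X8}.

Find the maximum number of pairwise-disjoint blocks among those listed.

C3, C7 are pairwise disjoint (C3={X1,X7,X8}; C7={X2,X5}).
Every remaining block overlaps one of these, and no 3 of the listed blocks are pairwise disjoint, so 2 is the maximum.

2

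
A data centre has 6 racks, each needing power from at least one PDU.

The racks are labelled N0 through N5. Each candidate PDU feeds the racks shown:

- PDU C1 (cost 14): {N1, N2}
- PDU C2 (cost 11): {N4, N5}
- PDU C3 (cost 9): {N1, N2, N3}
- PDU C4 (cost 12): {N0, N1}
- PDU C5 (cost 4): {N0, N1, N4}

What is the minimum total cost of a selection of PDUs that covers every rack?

24

C2, C3, C5 together cover every rack (C2 ∪ C3 ∪ C5 = {N0, N1, N2, N3, N4, N5}); total cost 11 + 9 + 4 = 24.
No covering selection has total cost below 24.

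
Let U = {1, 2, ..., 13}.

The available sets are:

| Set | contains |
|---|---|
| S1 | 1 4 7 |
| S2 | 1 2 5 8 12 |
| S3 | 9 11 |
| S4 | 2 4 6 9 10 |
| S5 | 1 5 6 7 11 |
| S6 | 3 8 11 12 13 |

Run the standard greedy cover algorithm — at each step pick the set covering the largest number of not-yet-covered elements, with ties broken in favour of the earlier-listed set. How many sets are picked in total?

4

Greedy: pick S2 (covers 5 new) → pick S4 (covers 4 new) → pick S6 (covers 3 new) → pick S1 (covers 1 new). Total picks: 4.
(The true minimum cover uses only 3 sets, so greedy is not optimal here.)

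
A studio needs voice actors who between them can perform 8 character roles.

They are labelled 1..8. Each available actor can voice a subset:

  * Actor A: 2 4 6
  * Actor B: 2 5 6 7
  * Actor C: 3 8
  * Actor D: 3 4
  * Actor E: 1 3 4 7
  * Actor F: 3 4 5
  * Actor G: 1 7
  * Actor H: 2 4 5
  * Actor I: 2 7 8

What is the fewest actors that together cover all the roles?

3

Take {B, C, E}. Their union is {1, 2, 3, 4, 5, 6, 7, 8}, which is all 8 roles.
No 2 of the 9 actors cover everything (all 36 combinations miss at least one role), so 3 is optimal.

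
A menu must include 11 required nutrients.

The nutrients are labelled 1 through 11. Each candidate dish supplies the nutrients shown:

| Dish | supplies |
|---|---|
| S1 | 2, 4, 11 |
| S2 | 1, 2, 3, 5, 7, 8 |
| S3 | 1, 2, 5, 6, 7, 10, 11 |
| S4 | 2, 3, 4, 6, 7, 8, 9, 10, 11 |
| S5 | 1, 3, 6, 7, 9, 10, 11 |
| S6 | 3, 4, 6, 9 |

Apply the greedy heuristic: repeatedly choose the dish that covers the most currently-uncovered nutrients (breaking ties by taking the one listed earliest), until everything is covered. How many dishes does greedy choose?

2

Greedy: pick S4 (covers 9 new) → pick S2 (covers 2 new). Total picks: 2.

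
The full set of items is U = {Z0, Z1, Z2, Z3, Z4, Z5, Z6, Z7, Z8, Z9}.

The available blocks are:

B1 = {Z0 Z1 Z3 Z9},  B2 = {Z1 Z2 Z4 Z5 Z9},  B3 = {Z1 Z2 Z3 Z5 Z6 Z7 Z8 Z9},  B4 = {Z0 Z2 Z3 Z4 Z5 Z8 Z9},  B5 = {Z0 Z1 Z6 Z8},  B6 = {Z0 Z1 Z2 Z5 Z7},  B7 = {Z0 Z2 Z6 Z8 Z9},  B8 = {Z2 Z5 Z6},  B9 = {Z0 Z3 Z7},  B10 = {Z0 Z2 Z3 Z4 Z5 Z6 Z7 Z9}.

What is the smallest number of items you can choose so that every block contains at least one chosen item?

2

H = {Z0, Z2} meets every block (each contains at least one member of H), and |H| = 2.
The blocks B1, B8 are pairwise disjoint, so any hitting set needs a separate item for each — at least 2. Hence 2 is optimal.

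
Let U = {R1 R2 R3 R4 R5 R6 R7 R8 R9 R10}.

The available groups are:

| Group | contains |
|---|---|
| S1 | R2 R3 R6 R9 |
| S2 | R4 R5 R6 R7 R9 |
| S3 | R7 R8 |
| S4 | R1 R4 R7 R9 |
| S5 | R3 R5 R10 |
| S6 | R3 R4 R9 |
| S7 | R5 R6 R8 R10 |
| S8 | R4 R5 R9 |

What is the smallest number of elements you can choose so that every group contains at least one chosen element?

The 3 elements {R8, R9, R10} hit every group.
No choice of 2 elements meets every group, so 3 is the minimum.

3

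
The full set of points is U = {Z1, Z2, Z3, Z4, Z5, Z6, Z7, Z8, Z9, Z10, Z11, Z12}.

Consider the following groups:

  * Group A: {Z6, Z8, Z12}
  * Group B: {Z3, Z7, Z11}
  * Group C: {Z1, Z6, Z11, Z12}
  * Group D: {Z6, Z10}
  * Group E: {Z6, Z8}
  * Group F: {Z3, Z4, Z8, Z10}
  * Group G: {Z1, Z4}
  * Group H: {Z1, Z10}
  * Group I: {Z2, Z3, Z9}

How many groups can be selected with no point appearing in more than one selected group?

B, E, G are pairwise disjoint (B={Z3,Z7,Z11}; E={Z6,Z8}; G={Z1,Z4}).
Every remaining group overlaps one of these, and no 4 of the listed groups are pairwise disjoint, so 3 is the maximum.

3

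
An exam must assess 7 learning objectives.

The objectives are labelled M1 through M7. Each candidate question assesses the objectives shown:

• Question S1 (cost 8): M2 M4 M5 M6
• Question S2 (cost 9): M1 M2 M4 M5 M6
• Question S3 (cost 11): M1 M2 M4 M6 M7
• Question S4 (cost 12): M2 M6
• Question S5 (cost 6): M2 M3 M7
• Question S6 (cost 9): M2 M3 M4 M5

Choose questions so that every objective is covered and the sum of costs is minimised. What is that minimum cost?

15

S2, S5 together cover every objective (S2 ∪ S5 = {M1, M2, M3, M4, M5, M6, M7}); total cost 9 + 6 = 15.
No covering selection has total cost below 15.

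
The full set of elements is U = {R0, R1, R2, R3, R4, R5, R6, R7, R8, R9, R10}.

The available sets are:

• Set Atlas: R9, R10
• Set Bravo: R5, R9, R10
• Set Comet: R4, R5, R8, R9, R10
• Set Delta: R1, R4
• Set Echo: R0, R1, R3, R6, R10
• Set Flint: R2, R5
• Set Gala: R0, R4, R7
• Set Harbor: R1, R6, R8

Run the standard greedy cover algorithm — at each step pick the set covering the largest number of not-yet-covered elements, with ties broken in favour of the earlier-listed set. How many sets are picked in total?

Greedy: pick Comet (covers 5 new) → pick Echo (covers 4 new) → pick Flint (covers 1 new) → pick Gala (covers 1 new). Total picks: 4.

4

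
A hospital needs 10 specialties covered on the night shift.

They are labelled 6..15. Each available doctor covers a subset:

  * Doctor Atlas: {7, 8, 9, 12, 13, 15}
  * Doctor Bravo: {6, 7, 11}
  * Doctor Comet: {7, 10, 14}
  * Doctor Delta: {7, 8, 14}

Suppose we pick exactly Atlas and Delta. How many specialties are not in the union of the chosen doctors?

3

Union of Atlas, Delta = {7, 8, 9, 12, 13, 14, 15}.
Not covered: 6, 10, 11 — 3 specialties.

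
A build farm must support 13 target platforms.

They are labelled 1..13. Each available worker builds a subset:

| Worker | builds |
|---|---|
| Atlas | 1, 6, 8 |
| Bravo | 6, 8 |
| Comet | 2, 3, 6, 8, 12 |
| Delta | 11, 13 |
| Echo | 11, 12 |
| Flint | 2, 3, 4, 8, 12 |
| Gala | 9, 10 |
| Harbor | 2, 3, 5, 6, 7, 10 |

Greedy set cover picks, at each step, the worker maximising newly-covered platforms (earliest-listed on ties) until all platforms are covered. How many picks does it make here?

Greedy: pick Harbor (covers 6 new) → pick Flint (covers 3 new) → pick Delta (covers 2 new) → pick Atlas (covers 1 new) → pick Gala (covers 1 new). Total picks: 5.

5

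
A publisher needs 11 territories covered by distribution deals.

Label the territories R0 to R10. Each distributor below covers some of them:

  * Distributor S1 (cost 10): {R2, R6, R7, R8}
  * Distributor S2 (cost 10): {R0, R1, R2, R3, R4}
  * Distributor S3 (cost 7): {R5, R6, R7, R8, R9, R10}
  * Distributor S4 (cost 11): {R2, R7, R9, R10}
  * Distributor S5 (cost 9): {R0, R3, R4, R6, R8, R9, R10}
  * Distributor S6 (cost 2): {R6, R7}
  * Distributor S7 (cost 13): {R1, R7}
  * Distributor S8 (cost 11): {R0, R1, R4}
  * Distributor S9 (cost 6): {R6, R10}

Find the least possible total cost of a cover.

S2, S3 together cover every territory (S2 ∪ S3 = {R0, R1, R2, R3, R4, R5, R6, R7, R8, R9, R10}); total cost 10 + 7 = 17.
The greedy pick S6, S5, S2, S3 costs 28; no covering selection beats 17.

17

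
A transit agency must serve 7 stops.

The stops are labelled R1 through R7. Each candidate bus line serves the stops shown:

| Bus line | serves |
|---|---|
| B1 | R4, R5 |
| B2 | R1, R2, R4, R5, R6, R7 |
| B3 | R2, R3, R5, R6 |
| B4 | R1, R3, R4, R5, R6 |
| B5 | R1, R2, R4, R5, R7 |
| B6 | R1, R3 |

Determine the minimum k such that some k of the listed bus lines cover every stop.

2

Take {B2, B3}. Their union is {R1, R2, R3, R4, R5, R6, R7}, which is all 7 stops.
No single bus line has all 7 stops (the largest, B2, has 6), so 2 is optimal.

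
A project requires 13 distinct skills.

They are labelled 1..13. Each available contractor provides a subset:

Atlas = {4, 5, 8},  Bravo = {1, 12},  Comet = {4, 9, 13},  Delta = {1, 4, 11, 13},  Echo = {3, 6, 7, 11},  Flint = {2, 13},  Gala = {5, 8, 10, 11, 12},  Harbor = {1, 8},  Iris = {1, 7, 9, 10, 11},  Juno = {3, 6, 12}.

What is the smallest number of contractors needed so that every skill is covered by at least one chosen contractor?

4

Atlas and Flint and Iris and Juno together: Atlas ∪ Flint ∪ Iris ∪ Juno = {1, 2, 3, 4, 5, 6, 7, 8, 9, 10, 11, 12, 13} — every skill is covered.
Only Flint contains 2, so Flint is forced; the remaining 11 skills need at least 3 more contractors (each remaining contractor adds at most 5) — so at least 4 contractors are needed, and 4 is optimal.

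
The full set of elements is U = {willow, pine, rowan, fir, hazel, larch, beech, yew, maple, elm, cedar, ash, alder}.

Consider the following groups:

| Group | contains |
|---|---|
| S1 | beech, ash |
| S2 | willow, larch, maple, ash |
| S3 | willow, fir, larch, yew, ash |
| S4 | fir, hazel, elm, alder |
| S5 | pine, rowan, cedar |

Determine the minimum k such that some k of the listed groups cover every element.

5

S1, S2, S3, S4, and S5 cover everything between them: the union {willow, pine, rowan, fir, hazel, larch, beech, yew, maple, elm, cedar, ash, alder} is all of U.
No 4 of the 5 groups cover everything (all 5 combinations miss at least one element), so 5 is optimal.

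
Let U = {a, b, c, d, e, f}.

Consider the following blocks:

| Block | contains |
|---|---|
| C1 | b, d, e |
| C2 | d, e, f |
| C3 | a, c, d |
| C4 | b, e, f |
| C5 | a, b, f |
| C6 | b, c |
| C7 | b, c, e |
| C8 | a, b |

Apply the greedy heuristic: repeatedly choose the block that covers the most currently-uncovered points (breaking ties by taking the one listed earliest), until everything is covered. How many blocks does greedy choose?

Greedy: pick C1 (covers 3 new) → pick C3 (covers 2 new) → pick C2 (covers 1 new). Total picks: 3.
(The true minimum cover uses only 2 blocks, so greedy is not optimal here.)

3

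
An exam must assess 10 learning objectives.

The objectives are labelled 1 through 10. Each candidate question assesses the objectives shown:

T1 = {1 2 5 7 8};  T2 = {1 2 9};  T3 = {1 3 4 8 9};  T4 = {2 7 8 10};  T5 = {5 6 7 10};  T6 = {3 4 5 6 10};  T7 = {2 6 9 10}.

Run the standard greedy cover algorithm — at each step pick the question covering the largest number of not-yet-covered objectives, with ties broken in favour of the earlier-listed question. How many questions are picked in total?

3

Greedy: pick T1 (covers 5 new) → pick T6 (covers 4 new) → pick T2 (covers 1 new). Total picks: 3.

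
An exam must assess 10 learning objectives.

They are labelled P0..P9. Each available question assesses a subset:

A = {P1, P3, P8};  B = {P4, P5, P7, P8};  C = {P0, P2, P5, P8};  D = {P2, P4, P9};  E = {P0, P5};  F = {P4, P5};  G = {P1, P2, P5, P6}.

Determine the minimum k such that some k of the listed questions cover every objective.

Take {A, B, D, E, G}. Their union is {P0, P1, P2, P3, P4, P5, P6, P7, P8, P9}, which is all 10 objectives.
No 4 of the 7 questions cover everything (all 35 combinations miss at least one objective), so 5 is optimal.

5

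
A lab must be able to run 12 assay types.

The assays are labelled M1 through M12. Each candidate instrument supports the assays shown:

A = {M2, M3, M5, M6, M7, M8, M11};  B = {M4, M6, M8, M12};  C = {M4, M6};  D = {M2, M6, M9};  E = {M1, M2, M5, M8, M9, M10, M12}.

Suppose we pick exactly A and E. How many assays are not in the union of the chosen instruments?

1

Union of A, E = {M1, M2, M3, M5, M6, M7, M8, M9, M10, M11, M12}.
Not covered: M4 — 1 assay.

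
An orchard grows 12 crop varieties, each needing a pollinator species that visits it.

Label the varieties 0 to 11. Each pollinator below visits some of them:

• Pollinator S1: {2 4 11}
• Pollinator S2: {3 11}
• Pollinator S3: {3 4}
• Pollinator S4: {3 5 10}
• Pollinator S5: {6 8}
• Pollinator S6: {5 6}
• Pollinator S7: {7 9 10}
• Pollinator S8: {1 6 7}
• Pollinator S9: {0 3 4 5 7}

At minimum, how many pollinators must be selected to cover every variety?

Take {S1, S5, S7, S8, S9}. Their union is {0, 1, 2, 3, 4, 5, 6, 7, 8, 9, 10, 11}, which is all 12 varieties.
Only S9 contains 0, so S9 is forced; the remaining 7 varieties need at least 4 more pollinators (each remaining pollinator adds at most 2) — so at least 5 pollinators are needed, and 5 is optimal.

5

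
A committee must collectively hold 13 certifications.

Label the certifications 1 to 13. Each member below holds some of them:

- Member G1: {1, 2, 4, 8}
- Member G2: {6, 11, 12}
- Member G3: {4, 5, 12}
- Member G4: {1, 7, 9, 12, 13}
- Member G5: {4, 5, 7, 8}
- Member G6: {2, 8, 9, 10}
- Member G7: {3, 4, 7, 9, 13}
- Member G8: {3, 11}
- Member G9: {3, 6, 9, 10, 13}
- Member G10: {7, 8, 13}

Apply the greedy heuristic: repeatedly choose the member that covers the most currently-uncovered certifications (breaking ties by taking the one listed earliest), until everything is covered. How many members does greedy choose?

Greedy: pick G4 (covers 5 new) → pick G1 (covers 3 new) → pick G9 (covers 3 new) → pick G2 (covers 1 new) → pick G3 (covers 1 new). Total picks: 5.
(The true minimum cover uses only 4 members, so greedy is not optimal here.)

5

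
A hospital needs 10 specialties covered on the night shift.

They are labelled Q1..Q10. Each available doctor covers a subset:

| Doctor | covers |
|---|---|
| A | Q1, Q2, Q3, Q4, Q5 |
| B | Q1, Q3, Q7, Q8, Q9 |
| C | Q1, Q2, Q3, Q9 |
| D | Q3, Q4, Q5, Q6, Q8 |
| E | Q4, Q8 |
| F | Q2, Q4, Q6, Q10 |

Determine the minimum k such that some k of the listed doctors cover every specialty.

3

B and D and F together: B ∪ D ∪ F = {Q1, Q2, Q3, Q4, Q5, Q6, Q7, Q8, Q9, Q10} — every specialty is covered.
Only B contains Q7, so B is forced; the remaining 5 specialties need at least 2 more doctors (each remaining doctor adds at most 4) — so at least 3 doctors are needed, and 3 is optimal.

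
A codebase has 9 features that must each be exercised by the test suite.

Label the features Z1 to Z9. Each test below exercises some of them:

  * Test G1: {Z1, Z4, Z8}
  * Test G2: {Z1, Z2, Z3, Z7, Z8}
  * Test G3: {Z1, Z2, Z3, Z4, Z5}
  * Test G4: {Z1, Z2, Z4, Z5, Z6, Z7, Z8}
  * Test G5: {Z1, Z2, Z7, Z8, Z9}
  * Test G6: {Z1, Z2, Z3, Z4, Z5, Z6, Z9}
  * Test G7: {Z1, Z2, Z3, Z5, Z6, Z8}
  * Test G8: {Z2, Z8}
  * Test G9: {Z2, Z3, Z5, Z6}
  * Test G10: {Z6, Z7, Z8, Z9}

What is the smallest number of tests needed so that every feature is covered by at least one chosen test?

2

G2 and G6 together: G2 ∪ G6 = {Z1, Z2, Z3, Z4, Z5, Z6, Z7, Z8, Z9} — every feature is covered.
No single test has all 9 features (the largest, G4, has 7), so 2 is optimal.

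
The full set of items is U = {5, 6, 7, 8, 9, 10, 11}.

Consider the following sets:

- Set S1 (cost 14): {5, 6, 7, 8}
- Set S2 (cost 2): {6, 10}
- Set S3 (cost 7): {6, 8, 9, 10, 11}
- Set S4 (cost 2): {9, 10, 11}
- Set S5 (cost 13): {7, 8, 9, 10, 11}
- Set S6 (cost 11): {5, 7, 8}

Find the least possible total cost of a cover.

S2, S4, S6 together cover every item (S2 ∪ S4 ∪ S6 = {5, 6, 7, 8, 9, 10, 11}); total cost 2 + 2 + 11 = 15.
No covering selection has total cost below 15.

15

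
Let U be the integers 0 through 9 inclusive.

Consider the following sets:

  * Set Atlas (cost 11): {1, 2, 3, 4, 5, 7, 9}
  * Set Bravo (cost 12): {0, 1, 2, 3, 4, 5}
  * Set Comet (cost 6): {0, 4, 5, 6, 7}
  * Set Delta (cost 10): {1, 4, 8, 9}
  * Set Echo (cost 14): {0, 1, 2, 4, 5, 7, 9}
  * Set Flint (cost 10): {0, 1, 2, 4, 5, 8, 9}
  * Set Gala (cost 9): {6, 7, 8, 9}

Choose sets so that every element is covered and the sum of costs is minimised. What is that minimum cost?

Bravo, Gala together cover every element (Bravo ∪ Gala = {0, 1, 2, 3, 4, 5, 6, 7, 8, 9}); total cost 12 + 9 = 21.
The greedy pick Comet, Flint, Atlas costs 27; no covering selection beats 21.

21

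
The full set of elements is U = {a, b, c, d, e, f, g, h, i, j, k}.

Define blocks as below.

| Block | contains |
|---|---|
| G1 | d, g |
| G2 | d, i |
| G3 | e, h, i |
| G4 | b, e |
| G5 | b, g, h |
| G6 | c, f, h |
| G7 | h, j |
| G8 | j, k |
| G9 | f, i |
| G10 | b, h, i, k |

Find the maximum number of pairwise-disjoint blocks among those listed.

G2, G4, G6, G8 are pairwise disjoint (G2={d,i}; G4={b,e}; G6={c,f,h}; G8={j,k}).
Every remaining block overlaps one of these, and no 5 of the listed blocks are pairwise disjoint, so 4 is the maximum.

4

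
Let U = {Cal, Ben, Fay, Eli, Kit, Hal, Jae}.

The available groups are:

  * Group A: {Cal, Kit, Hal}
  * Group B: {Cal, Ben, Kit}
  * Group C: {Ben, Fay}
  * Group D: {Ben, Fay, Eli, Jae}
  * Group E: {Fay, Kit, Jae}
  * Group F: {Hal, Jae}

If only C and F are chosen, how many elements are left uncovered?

3

Union of C, F = {Ben, Fay, Hal, Jae}.
Not covered: Cal, Eli, Kit — 3 elements.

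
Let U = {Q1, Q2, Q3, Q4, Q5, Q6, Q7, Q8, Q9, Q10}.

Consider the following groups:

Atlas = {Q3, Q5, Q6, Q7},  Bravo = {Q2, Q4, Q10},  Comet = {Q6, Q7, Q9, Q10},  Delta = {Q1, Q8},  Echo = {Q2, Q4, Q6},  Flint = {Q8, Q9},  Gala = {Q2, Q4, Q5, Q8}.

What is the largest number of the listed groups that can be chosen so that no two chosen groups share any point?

Atlas, Bravo, Flint are pairwise disjoint (Atlas={Q3,Q5,Q6,Q7}; Bravo={Q2,Q4,Q10}; Flint={Q8,Q9}).
Every remaining group overlaps one of these, and no 4 of the listed groups are pairwise disjoint, so 3 is the maximum.

3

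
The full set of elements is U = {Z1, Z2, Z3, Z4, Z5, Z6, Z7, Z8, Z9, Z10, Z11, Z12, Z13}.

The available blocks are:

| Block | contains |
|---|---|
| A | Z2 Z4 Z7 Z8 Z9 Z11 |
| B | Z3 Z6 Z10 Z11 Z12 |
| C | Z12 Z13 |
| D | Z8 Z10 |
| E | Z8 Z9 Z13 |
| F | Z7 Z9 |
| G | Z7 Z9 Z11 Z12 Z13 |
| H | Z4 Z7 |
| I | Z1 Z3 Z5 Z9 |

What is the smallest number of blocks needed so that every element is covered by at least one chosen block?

Take {A, B, E, I}. Their union is {Z1, Z2, Z3, Z4, Z5, Z6, Z7, Z8, Z9, Z10, Z11, Z12, Z13}, which is all 13 elements.
No 3 of the 9 blocks cover everything (all 84 combinations miss at least one element), so 4 is optimal.

4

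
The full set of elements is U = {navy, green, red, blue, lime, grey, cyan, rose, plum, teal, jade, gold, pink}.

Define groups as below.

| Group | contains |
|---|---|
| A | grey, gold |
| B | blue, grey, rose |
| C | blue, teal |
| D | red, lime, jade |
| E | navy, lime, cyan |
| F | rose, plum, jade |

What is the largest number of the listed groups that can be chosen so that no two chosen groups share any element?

A, C, E, F are pairwise disjoint (A={grey,gold}; C={blue,teal}; E={navy,lime,cyan}; F={rose,plum,jade}).
Every remaining group overlaps one of these, and no 5 of the listed groups are pairwise disjoint, so 4 is the maximum.

4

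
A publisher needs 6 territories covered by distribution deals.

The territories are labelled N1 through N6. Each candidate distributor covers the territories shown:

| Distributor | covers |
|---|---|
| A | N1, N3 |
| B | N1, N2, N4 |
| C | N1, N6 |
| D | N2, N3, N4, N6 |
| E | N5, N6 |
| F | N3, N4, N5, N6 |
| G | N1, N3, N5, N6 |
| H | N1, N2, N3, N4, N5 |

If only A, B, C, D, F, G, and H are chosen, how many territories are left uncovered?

Union of A, B, C, D, F, G, H = {N1, N2, N3, N4, N5, N6} — that's every territory, so 0 are uncovered.

0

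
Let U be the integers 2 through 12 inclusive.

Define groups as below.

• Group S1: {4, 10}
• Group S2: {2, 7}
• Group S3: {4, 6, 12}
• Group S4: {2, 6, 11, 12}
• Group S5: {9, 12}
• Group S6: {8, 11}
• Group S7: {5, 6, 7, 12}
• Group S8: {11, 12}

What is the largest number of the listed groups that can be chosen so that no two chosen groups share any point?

4

S1, S2, S5, S6 are pairwise disjoint (S1={4,10}; S2={2,7}; S5={9,12}; S6={8,11}).
Every remaining group overlaps one of these, and no 5 of the listed groups are pairwise disjoint, so 4 is the maximum.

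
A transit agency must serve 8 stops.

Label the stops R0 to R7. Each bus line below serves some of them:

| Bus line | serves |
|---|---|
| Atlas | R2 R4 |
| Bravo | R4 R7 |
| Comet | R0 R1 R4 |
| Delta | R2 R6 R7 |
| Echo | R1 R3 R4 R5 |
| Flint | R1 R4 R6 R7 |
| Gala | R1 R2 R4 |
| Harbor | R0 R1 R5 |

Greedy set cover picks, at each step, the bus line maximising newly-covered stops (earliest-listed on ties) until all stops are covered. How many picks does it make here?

3

Greedy: pick Echo (covers 4 new) → pick Delta (covers 3 new) → pick Comet (covers 1 new). Total picks: 3.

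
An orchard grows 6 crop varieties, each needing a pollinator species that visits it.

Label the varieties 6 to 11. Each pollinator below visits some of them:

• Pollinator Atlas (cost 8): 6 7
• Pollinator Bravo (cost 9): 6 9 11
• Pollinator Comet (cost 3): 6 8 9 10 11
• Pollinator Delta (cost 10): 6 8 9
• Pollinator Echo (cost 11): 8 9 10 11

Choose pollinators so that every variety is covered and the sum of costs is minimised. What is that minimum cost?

Atlas, Comet together cover every variety (Atlas ∪ Comet = {6, 7, 8, 9, 10, 11}); total cost 8 + 3 = 11.
No covering selection has total cost below 11.

11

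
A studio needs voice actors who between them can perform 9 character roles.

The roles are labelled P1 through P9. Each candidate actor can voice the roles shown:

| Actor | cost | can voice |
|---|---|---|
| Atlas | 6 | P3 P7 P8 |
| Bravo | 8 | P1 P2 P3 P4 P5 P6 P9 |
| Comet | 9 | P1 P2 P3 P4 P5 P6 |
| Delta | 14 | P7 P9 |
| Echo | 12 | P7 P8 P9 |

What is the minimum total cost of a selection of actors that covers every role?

14

Atlas, Bravo together cover every role (Atlas ∪ Bravo = {P1, P2, P3, P4, P5, P6, P7, P8, P9}); total cost 6 + 8 = 14.
No covering selection has total cost below 14.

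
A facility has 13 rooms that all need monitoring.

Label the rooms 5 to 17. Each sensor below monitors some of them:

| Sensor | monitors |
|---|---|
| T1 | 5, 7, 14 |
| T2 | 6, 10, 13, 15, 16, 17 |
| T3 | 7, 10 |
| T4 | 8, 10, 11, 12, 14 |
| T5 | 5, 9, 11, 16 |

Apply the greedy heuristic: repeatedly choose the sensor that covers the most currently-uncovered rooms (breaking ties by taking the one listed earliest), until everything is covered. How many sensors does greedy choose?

4

Greedy: pick T2 (covers 6 new) → pick T4 (covers 4 new) → pick T1 (covers 2 new) → pick T5 (covers 1 new). Total picks: 4.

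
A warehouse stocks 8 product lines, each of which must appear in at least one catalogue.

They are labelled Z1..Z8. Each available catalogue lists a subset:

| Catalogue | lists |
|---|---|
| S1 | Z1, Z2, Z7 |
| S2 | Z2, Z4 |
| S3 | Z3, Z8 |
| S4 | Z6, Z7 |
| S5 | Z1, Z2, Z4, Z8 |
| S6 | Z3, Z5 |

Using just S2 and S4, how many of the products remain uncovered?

Union of S2, S4 = {Z2, Z4, Z6, Z7}.
Not covered: Z1, Z3, Z5, Z8 — 4 products.

4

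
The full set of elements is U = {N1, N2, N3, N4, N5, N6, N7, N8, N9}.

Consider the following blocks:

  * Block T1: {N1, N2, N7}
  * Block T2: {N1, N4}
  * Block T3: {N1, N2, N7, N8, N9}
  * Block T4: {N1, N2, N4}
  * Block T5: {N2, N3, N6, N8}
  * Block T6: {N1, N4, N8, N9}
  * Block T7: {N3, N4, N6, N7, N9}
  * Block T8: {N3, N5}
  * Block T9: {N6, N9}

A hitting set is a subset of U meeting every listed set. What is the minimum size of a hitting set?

3

H = {N1, N3, N9} meets every block (each contains at least one member of H), and |H| = 3.
The blocks T2, T8, T9 are pairwise disjoint, so any hitting set needs a separate element for each — at least 3. Hence 3 is optimal.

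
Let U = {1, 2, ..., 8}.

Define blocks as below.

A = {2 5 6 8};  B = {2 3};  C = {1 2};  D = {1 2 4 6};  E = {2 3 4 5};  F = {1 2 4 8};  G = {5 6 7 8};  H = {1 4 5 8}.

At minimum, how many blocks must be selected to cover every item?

D, E, and G cover everything between them: the union {1, 2, 3, 4, 5, 6, 7, 8} is all of U.
Only G contains 7, so G is forced; the remaining 4 items need at least 2 more blocks (each remaining block adds at most 3) — so at least 3 blocks are needed, and 3 is optimal.

3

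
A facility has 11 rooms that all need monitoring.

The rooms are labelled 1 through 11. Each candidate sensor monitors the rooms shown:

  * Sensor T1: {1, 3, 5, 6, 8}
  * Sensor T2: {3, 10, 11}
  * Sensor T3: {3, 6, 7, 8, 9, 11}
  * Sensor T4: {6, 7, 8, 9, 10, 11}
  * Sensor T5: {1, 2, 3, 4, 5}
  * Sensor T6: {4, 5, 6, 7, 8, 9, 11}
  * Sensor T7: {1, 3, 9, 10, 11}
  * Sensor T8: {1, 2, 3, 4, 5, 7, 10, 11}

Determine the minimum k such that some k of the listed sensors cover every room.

T4 and T5 together: T4 ∪ T5 = {1, 2, 3, 4, 5, 6, 7, 8, 9, 10, 11} — every room is covered.
No single sensor has all 11 rooms (the largest, T8, has 8), so 2 is optimal.

2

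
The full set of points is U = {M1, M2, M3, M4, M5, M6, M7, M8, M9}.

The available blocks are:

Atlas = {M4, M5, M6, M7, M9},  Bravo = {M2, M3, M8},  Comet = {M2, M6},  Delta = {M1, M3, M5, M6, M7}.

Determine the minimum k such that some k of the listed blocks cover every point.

Take {Atlas, Bravo, Delta}. Their union is {M1, M2, M3, M4, M5, M6, M7, M8, M9}, which is all 9 points.
Only Delta contains M1, so Delta is forced; the remaining 4 points need at least 2 more blocks (each remaining block adds at most 2) — so at least 3 blocks are needed, and 3 is optimal.

3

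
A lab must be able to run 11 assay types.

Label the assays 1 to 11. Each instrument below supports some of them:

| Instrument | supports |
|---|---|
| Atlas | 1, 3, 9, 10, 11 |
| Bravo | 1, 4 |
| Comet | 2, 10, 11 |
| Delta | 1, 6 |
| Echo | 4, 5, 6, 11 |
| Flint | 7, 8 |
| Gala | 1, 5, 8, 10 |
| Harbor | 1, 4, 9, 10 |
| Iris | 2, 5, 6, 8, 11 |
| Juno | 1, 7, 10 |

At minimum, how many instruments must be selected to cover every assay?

Atlas and Harbor and Iris and Juno together: Atlas ∪ Harbor ∪ Iris ∪ Juno = {1, 2, 3, 4, 5, 6, 7, 8, 9, 10, 11} — every assay is covered.
No 3 of the 10 instruments cover everything (all 120 combinations miss at least one assay), so 4 is optimal.

4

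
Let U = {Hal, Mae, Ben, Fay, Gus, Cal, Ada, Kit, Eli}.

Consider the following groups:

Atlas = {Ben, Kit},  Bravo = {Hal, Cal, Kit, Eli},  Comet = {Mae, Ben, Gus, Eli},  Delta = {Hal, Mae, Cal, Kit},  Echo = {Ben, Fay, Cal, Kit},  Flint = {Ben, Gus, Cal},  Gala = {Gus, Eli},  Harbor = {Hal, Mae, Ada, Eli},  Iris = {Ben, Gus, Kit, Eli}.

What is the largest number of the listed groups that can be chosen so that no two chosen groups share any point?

Delta, Gala are pairwise disjoint (Delta={Hal,Mae,Cal,Kit}; Gala={Gus,Eli}).
Every remaining group overlaps one of these, and no 3 of the listed groups are pairwise disjoint, so 2 is the maximum.

2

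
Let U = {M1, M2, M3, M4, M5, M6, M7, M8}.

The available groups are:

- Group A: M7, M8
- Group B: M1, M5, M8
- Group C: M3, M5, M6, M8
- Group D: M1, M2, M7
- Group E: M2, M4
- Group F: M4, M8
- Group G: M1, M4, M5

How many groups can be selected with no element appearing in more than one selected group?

B, E are pairwise disjoint (B={M1,M5,M8}; E={M2,M4}).
Every remaining group overlaps one of these, and no 3 of the listed groups are pairwise disjoint, so 2 is the maximum.

2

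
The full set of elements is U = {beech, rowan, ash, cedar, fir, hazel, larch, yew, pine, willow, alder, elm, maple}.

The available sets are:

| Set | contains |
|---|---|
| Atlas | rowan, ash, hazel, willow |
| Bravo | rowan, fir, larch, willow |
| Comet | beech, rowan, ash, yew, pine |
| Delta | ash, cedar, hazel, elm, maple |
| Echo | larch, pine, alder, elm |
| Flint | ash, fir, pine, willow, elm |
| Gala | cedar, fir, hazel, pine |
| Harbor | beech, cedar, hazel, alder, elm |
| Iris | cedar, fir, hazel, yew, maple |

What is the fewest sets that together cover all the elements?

4

Atlas, Echo, Harbor, and Iris cover everything between them: the union {beech, rowan, ash, cedar, fir, hazel, larch, yew, pine, willow, alder, elm, maple} is all of U.
No 3 of the 9 sets cover everything (all 84 combinations miss at least one element), so 4 is optimal.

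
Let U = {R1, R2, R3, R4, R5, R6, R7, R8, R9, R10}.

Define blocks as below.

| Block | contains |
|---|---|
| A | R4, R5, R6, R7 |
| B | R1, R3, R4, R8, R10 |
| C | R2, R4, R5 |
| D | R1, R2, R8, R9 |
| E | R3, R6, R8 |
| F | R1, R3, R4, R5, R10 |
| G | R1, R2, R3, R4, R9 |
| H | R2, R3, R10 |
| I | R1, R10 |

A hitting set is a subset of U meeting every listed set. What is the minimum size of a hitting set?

The 3 items {R1, R2, R6} hit every block.
The blocks C, E, I are pairwise disjoint, so any hitting set needs a separate item for each — at least 3. Hence 3 is optimal.

3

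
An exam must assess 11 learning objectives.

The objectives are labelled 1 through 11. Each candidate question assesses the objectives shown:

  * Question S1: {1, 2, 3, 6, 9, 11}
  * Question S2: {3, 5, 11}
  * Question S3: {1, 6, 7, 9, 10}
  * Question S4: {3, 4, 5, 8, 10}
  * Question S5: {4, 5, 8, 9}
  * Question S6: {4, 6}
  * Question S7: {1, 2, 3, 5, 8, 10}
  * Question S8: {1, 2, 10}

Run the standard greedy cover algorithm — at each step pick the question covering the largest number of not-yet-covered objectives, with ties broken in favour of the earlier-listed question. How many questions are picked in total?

Greedy: pick S1 (covers 6 new) → pick S4 (covers 4 new) → pick S3 (covers 1 new). Total picks: 3.

3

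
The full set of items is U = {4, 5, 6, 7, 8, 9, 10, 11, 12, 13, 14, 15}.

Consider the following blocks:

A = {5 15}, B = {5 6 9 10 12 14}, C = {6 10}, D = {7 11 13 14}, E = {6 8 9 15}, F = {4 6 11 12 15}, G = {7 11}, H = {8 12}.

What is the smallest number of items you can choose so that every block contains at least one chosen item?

The 4 items {7, 10, 12, 15} hit every block.
The blocks A, C, G, H are pairwise disjoint, so any hitting set needs a separate item for each — at least 4. Hence 4 is optimal.

4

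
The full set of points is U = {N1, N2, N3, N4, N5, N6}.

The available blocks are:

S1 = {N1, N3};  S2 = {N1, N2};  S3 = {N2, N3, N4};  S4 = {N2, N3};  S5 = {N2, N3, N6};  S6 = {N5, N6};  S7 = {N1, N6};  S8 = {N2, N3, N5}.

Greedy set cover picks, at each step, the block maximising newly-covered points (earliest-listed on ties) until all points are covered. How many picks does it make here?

3

Greedy: pick S3 (covers 3 new) → pick S6 (covers 2 new) → pick S1 (covers 1 new). Total picks: 3.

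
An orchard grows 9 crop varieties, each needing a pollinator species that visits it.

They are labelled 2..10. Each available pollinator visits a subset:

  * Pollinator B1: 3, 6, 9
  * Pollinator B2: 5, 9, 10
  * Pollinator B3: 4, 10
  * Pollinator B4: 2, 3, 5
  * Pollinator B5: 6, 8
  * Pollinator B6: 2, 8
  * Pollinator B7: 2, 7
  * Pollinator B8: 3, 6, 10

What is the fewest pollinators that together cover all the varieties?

B2 and B3 and B6 and B7 and B8 together: B2 ∪ B3 ∪ B6 ∪ B7 ∪ B8 = {2, 3, 4, 5, 6, 7, 8, 9, 10} — every variety is covered.
No 4 of the 8 pollinators cover everything (all 70 combinations miss at least one variety), so 5 is optimal.

5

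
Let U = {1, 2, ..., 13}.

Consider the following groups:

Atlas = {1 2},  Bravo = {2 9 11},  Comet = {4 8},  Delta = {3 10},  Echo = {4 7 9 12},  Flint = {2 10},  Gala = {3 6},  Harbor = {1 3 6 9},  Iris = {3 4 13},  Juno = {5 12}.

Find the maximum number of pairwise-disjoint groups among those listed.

4

Bravo, Comet, Gala, Juno are pairwise disjoint (Bravo={2,9,11}; Comet={4,8}; Gala={3,6}; Juno={5,12}).
Every remaining group overlaps one of these, and no 5 of the listed groups are pairwise disjoint, so 4 is the maximum.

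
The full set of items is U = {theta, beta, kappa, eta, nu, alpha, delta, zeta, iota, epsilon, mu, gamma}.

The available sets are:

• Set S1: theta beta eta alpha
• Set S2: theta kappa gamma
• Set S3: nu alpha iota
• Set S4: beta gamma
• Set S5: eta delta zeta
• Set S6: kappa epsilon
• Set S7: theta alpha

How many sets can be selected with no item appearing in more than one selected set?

S4, S5, S6, S7 are pairwise disjoint (S4={beta,gamma}; S5={eta,delta,zeta}; S6={kappa,epsilon}; S7={theta,alpha}).
Every remaining set overlaps one of these, and no 5 of the listed sets are pairwise disjoint, so 4 is the maximum.

4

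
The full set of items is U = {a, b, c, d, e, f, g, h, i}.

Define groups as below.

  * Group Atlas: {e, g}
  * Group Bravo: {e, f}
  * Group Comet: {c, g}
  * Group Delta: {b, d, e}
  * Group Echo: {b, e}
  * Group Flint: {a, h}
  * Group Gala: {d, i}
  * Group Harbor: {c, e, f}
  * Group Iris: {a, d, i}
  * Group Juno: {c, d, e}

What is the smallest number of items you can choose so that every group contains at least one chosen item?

4

T = {a, e, g, i} meets every group (each contains at least one member of T), and |T| = 4.
The groups Comet, Echo, Flint, Gala are pairwise disjoint, so any hitting set needs a separate item for each — at least 4. Hence 4 is optimal.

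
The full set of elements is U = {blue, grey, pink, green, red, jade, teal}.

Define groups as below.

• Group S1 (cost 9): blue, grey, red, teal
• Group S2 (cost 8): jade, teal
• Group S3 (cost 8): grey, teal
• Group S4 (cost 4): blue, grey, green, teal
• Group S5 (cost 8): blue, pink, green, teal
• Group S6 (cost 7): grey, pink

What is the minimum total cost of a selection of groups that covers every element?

25

S1, S2, S5 together cover every element (S1 ∪ S2 ∪ S5 = {blue, grey, pink, green, red, jade, teal}); total cost 9 + 8 + 8 = 25.
The greedy pick S4, S6, S2, S1 costs 28; no covering selection beats 25.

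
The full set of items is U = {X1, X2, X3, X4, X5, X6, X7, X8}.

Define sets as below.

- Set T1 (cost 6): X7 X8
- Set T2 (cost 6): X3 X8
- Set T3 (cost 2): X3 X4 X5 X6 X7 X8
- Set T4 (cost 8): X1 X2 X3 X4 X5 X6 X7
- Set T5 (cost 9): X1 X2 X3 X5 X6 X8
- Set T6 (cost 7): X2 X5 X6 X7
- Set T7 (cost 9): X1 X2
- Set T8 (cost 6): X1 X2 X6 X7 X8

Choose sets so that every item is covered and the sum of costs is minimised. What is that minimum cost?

8

T3, T8 together cover every item (T3 ∪ T8 = {X1, X2, X3, X4, X5, X6, X7, X8}); total cost 2 + 6 = 8.
No covering selection has total cost below 8.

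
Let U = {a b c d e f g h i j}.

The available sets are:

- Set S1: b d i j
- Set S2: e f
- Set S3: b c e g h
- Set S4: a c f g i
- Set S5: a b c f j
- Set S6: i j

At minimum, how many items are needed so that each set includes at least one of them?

3

The 3 items {c, e, j} hit every set.
No choice of 2 items meets every set, so 3 is the minimum.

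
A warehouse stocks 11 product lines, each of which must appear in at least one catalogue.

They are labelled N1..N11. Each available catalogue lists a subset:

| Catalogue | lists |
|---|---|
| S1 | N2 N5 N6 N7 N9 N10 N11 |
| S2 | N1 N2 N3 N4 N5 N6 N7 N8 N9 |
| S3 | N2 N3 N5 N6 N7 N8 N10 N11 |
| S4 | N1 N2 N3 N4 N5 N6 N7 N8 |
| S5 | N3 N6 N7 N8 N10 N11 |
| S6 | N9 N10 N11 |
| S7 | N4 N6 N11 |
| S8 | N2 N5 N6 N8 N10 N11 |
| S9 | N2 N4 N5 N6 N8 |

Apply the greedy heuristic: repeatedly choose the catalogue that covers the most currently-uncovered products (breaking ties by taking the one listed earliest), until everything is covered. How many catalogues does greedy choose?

2

Greedy: pick S2 (covers 9 new) → pick S1 (covers 2 new). Total picks: 2.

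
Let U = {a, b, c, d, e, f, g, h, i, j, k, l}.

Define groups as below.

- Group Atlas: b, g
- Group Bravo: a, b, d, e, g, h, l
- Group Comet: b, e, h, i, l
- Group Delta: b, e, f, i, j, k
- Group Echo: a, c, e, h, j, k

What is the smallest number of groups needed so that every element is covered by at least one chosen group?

3

Bravo, Delta, and Echo cover everything between them: the union {a, b, c, d, e, f, g, h, i, j, k, l} is all of U.
Only Echo contains c, so Echo is forced; the remaining 6 elements need at least 2 more groups (each remaining group adds at most 4) — so at least 3 groups are needed, and 3 is optimal.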